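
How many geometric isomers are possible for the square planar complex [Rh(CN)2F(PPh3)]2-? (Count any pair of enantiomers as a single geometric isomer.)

Systematic placement gives 2 geometric isomers: CN cis; CN trans.

2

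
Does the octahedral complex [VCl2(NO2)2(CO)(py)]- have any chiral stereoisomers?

Systematic placement gives 6 geometric isomers: Cl cis, NO2 cis (3 arrangements, 2 chiral); Cl cis, NO2 trans; Cl trans, NO2 cis; Cl trans, NO2 trans.
Of these, 2 lack any improper symmetry element and so occur as enantiomeric pairs, giving 6 + 2 = 8 stereoisomers in total.

yes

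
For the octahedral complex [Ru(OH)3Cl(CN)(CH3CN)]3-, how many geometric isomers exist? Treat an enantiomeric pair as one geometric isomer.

4

An octahedron has six vertices in three trans pairs; every non-trans pair is cis.
The distinct arrangements are (4 in all): OH mer (3 arrangements); OH fac (chiral).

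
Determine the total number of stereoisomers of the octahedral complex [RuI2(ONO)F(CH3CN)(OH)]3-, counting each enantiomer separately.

15

An octahedron has six vertices in three trans pairs; every non-trans pair is cis.
Systematic enumeration (placing each ligand type in turn and discarding arrangements equivalent by rotation or reflection) gives 9 geometric isomers.
Of these, 6 lack any improper symmetry element and so occur as enantiomeric pairs, giving 9 + 6 = 15 stereoisomers in total.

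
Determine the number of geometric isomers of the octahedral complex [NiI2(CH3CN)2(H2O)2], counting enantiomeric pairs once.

5

An octahedron has six vertices in three trans pairs; every non-trans pair is cis.
The distinct arrangements are (5 in all): I trans, CH3CN trans, H2O trans; I cis, CH3CN trans, H2O cis; I trans, CH3CN cis, H2O cis; I cis, CH3CN cis, H2O cis (chiral); I cis, CH3CN cis, H2O trans.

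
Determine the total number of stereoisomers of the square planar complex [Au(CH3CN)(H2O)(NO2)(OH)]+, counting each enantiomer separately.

A square has two trans pairs of vertices; adjacent vertices are cis.
Working through the distinct placements yields 3 geometric isomers: (CH3CN/NO2 trans, H2O/OH trans); (CH3CN/OH trans, H2O/NO2 trans); (CH3CN/H2O trans, NO2/OH trans).
Each arrangement has an internal mirror plane or centre of symmetry, so none is chiral.

3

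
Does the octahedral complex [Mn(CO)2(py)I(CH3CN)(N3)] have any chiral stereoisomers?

yes

In an octahedral complex each vertex has one trans partner and four cis neighbours.
Exhaustive case analysis gives 9 geometric isomers.
Of these, 6 lack any improper symmetry element and so occur as enantiomeric pairs, giving 9 + 6 = 15 stereoisomers in total.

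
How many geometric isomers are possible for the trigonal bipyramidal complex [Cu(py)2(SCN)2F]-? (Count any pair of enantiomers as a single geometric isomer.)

5

Exhaustive case analysis gives 5 geometric isomers.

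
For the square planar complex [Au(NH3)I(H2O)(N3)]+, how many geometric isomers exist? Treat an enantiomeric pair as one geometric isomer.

3

In a square planar complex each vertex has one trans partner and two cis neighbours.
The distinct arrangements are (3 in all): (H2O/N3 trans, I/NH3 trans); (H2O/NH3 trans, I/N3 trans); (H2O/I trans, N3/NH3 trans).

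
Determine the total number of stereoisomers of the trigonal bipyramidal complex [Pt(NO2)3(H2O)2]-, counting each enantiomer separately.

3

A trigonal bipyramid has two axial and three equatorial sites, which are chemically inequivalent.
Systematic placement gives 3 geometric isomers: H2O both axial; H2O one axial, one equatorial; H2O both equatorial.
Each arrangement has an internal mirror plane or centre of symmetry, so none is chiral.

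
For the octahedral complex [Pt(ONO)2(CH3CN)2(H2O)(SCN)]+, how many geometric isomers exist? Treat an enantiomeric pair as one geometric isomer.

6

There are 6 geometric isomers: ONO cis, CH3CN trans; ONO trans, CH3CN trans; ONO cis, CH3CN cis (3 arrangements, 2 chiral); ONO trans, CH3CN cis.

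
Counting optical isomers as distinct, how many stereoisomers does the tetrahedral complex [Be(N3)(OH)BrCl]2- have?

2

Only one geometric arrangement is possible; it has no improper symmetry element, so it exists as a pair of enantiomers (2 stereoisomers).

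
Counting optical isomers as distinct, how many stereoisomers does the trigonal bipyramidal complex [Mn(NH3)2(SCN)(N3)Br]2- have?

In a trigonal bipyramid the two axial positions differ from the three equatorial ones.
Placing the ligands in turn and identifying arrangements related by rotation or reflection leaves 7 distinct geometric isomers.
Of these, 3 lack any improper symmetry element and so occur as enantiomeric pairs, giving 7 + 3 = 10 stereoisomers in total.

10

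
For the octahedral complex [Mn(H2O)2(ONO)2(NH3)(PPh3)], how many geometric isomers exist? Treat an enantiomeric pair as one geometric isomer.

6

In an octahedral complex each vertex has one trans partner and four cis neighbours.
The distinct arrangements are (6 in all): H2O trans, ONO cis; H2O trans, ONO trans; H2O cis, ONO cis (3 arrangements, 2 chiral); H2O cis, ONO trans.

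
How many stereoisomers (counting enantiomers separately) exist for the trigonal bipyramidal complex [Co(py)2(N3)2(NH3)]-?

In a trigonal bipyramid the two axial positions differ from the three equatorial ones.
Placing the ligands in turn and identifying arrangements related by rotation or reflection leaves 5 distinct geometric isomers.
One of these lacks any improper symmetry element and so occurs as an enantiomeric pair, giving 5 + 1 = 6 stereoisomers in total.

6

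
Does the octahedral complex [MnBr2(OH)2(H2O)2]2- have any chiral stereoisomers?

yes

Working through the distinct placements yields 5 geometric isomers: Br trans, OH trans, H2O trans; Br trans, OH cis, H2O cis; Br cis, OH trans, H2O cis; Br cis, OH cis, H2O cis (chiral); Br cis, OH cis, H2O trans.
One of these lacks any improper symmetry element and so occurs as an enantiomeric pair, giving 5 + 1 = 6 stereoisomers in total.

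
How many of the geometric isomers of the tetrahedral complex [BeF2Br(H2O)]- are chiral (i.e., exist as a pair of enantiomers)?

Only one geometric arrangement is possible.

0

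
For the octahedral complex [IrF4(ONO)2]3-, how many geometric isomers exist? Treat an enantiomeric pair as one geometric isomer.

2

Systematic placement gives 2 geometric isomers: ONO trans; ONO cis.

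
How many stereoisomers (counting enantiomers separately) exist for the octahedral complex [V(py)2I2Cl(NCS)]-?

The six octahedral sites form three mutually perpendicular trans pairs.
Systematic placement gives 6 geometric isomers: py trans, I cis; py cis, I cis (3 arrangements, 2 chiral); py trans, I trans; py cis, I trans.
Of these, 2 lack any improper symmetry element and so occur as enantiomeric pairs, giving 6 + 2 = 8 stereoisomers in total.

8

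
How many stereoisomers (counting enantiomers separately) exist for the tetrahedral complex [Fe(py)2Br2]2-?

All four vertices of a tetrahedron are equivalent and mutually adjacent, so cis/trans isomerism cannot arise.
Only one geometric arrangement is possible.

1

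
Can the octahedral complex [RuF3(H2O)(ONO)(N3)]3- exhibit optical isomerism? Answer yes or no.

yes

In an octahedral complex each vertex has one trans partner and four cis neighbours.
Systematic placement gives 4 geometric isomers: F mer (3 arrangements); F fac (chiral).
One of these lacks any improper symmetry element and so occurs as an enantiomeric pair, giving 4 + 1 = 5 stereoisomers in total.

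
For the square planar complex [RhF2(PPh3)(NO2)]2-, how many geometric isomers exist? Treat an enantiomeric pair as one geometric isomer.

2

A square has two trans pairs of vertices; adjacent vertices are cis.
Working through the distinct placements yields 2 geometric isomers: F cis; F trans.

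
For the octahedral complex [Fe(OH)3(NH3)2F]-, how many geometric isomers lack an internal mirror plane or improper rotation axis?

The six octahedral sites form three mutually perpendicular trans pairs.
Working through the distinct placements yields 3 geometric isomers: OH mer, NH3 cis; OH mer, NH3 trans; OH fac, NH3 cis.
Each arrangement has an internal mirror plane or centre of symmetry, so none is chiral.

0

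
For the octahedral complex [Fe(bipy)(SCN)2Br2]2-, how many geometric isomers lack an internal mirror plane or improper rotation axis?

In an octahedral complex each vertex has one trans partner and four cis neighbours.
Each bipy is bidentate and must span two cis positions.
Systematic placement gives 3 geometric isomers: SCN cis, Br trans; SCN cis, Br cis (chiral); SCN trans, Br cis.
One of these lacks any improper symmetry element and so occurs as an enantiomeric pair, giving 3 + 1 = 4 stereoisomers in total.

1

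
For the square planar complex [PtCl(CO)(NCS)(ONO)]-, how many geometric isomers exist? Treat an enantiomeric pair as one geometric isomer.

3

The distinct arrangements are (3 in all): (CO/NCS trans, Cl/ONO trans); (CO/ONO trans, Cl/NCS trans); (CO/Cl trans, NCS/ONO trans).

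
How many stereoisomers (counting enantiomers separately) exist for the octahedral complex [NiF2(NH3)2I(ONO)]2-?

An octahedron has six vertices in three trans pairs; every non-trans pair is cis.
Working through the distinct placements yields 6 geometric isomers: F trans, NH3 cis; F trans, NH3 trans; F cis, NH3 cis (3 arrangements, 2 chiral); F cis, NH3 trans.
Of these, 2 lack any improper symmetry element and so occur as enantiomeric pairs, giving 6 + 2 = 8 stereoisomers in total.

8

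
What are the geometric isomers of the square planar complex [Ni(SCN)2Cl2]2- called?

cis and trans

In a square planar complex each vertex has one trans partner and two cis neighbours.
The distinct arrangements are (2 in all): SCN cis; SCN trans.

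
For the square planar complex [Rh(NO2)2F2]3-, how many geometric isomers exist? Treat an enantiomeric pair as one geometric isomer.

2

In a square planar complex each vertex has one trans partner and two cis neighbours.
Working through the distinct placements yields 2 geometric isomers: NO2 cis; NO2 trans.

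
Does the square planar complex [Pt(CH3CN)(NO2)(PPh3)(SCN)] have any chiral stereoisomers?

no

In a square planar complex each vertex has one trans partner and two cis neighbours.
The distinct arrangements are (3 in all): (CH3CN/PPh3 trans, NO2/SCN trans); (CH3CN/SCN trans, NO2/PPh3 trans); (CH3CN/NO2 trans, PPh3/SCN trans).
Each arrangement has an internal mirror plane or centre of symmetry, so none is chiral.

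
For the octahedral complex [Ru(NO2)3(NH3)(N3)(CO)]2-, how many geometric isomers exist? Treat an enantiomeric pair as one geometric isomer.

4

In an octahedral complex each vertex has one trans partner and four cis neighbours.
The distinct arrangements are (4 in all): NO2 mer (3 arrangements); NO2 fac (chiral).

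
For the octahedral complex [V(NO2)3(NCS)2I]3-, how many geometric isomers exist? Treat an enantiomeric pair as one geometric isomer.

3

In an octahedral complex each vertex has one trans partner and four cis neighbours.
Systematic placement gives 3 geometric isomers: NO2 mer, NCS cis; NO2 mer, NCS trans; NO2 fac, NCS cis.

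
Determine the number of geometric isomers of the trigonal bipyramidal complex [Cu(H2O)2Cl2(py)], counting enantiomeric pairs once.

Exhaustive case analysis gives 5 geometric isomers.

5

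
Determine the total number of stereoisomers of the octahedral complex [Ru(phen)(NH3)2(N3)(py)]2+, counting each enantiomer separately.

6

In an octahedral complex each vertex has one trans partner and four cis neighbours.
Each phen is bidentate and must span two cis positions.
There are 4 geometric isomers: NH3 cis (3 arrangements, 2 chiral); NH3 trans.
Of these, 2 lack any improper symmetry element and so occur as enantiomeric pairs, giving 4 + 2 = 6 stereoisomers in total.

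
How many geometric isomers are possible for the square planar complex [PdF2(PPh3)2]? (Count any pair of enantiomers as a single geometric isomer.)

2

There are 2 geometric isomers: F cis; F trans.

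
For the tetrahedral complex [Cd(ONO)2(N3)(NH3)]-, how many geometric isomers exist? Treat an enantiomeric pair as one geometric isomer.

1

All four vertices of a tetrahedron are equivalent and mutually adjacent, so cis/trans isomerism cannot arise.
Only one geometric arrangement is possible.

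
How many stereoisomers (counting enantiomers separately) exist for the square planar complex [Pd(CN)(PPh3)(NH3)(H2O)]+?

3

A square has two trans pairs of vertices; adjacent vertices are cis.
The distinct arrangements are (3 in all): (CN/NH3 trans, H2O/PPh3 trans); (CN/PPh3 trans, H2O/NH3 trans); (CN/H2O trans, NH3/PPh3 trans).
Each arrangement has an internal mirror plane or centre of symmetry, so none is chiral.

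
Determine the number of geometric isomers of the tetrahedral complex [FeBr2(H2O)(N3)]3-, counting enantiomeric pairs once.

1

All four vertices of a tetrahedron are equivalent and mutually adjacent, so cis/trans isomerism cannot arise.
Only one geometric arrangement is possible.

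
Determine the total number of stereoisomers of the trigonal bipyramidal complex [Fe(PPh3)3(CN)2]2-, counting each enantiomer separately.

3

In a trigonal bipyramid the two axial positions differ from the three equatorial ones.
Working through the distinct placements yields 3 geometric isomers: CN both axial; CN one axial, one equatorial; CN both equatorial.
Each arrangement has an internal mirror plane or centre of symmetry, so none is chiral.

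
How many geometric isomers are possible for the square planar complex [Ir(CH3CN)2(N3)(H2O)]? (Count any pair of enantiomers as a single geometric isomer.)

2

A square has two trans pairs of vertices; adjacent vertices are cis.
There are 2 geometric isomers: CH3CN cis; CH3CN trans.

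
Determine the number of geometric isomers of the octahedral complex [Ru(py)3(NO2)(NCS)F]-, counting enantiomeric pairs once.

In an octahedral complex each vertex has one trans partner and four cis neighbours.
The distinct arrangements are (4 in all): py mer (3 arrangements); py fac (chiral).

4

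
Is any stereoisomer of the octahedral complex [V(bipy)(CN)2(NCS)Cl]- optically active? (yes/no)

yes

Each bipy is bidentate and must span two cis positions.
Systematic placement gives 4 geometric isomers: CN trans; CN cis (3 arrangements, 2 chiral).
Of these, 2 lack any improper symmetry element and so occur as enantiomeric pairs, giving 4 + 2 = 6 stereoisomers in total.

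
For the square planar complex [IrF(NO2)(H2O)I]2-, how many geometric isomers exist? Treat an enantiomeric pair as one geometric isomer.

A square has two trans pairs of vertices; adjacent vertices are cis.
The distinct arrangements are (3 in all): (F/I trans, H2O/NO2 trans); (F/NO2 trans, H2O/I trans); (F/H2O trans, I/NO2 trans).

3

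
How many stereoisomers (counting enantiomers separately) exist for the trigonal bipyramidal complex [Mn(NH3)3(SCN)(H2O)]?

4

In a trigonal bipyramid the two axial positions differ from the three equatorial ones.
There are 4 geometric isomers: SCN equatorial, H2O axial; SCN axial, H2O axial; SCN equatorial, H2O equatorial; SCN axial, H2O equatorial.
Each arrangement has an internal mirror plane or centre of symmetry, so none is chiral.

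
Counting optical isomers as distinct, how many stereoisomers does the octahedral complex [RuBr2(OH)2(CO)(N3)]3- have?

8

The distinct arrangements are (6 in all): Br trans, OH trans; Br trans, OH cis; Br cis, OH trans; Br cis, OH cis (3 arrangements, 2 chiral).
Of these, 2 lack any improper symmetry element and so occur as enantiomeric pairs, giving 6 + 2 = 8 stereoisomers in total.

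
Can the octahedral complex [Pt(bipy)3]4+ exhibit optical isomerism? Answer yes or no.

Each bipy is bidentate and must span two cis positions.
Only one geometric arrangement is possible; it has no improper symmetry element, so it exists as a pair of enantiomers (2 stereoisomers).

yes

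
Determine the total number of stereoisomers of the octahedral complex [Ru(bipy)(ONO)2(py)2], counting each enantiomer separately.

4

In an octahedral complex each vertex has one trans partner and four cis neighbours.
Each bipy is bidentate and must span two cis positions.
There are 3 geometric isomers: ONO trans, py cis; ONO cis, py trans; ONO cis, py cis (chiral).
One of these lacks any improper symmetry element and so occurs as an enantiomeric pair, giving 3 + 1 = 4 stereoisomers in total.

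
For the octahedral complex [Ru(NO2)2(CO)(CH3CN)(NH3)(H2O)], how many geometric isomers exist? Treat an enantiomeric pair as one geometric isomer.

9

In an octahedral complex each vertex has one trans partner and four cis neighbours.
Placing the ligands in turn and identifying arrangements related by rotation or reflection leaves 9 distinct geometric isomers.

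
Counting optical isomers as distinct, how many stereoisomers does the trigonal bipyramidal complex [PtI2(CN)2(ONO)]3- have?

6

A trigonal bipyramid has two axial and three equatorial sites, which are chemically inequivalent.
Systematic enumeration (placing each ligand type in turn and discarding arrangements equivalent by rotation or reflection) gives 5 geometric isomers.
One of these lacks any improper symmetry element and so occurs as an enantiomeric pair, giving 5 + 1 = 6 stereoisomers in total.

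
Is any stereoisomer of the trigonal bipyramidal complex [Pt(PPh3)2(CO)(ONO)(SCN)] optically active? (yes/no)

Systematic enumeration (placing each ligand type in turn and discarding arrangements equivalent by rotation or reflection) gives 7 geometric isomers.
Of these, 3 lack any improper symmetry element and so occur as enantiomeric pairs, giving 7 + 3 = 10 stereoisomers in total.

yes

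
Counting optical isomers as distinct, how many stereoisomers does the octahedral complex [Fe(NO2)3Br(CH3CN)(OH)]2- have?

The six octahedral sites form three mutually perpendicular trans pairs.
The distinct arrangements are (4 in all): NO2 mer (3 arrangements); NO2 fac (chiral).
One of these lacks any improper symmetry element and so occurs as an enantiomeric pair, giving 4 + 1 = 5 stereoisomers in total.

5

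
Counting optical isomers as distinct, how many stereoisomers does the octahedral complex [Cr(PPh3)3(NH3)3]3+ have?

In an octahedral complex each vertex has one trans partner and four cis neighbours.
Working through the distinct placements yields 2 geometric isomers: PPh3 mer; PPh3 fac.
Each arrangement has an internal mirror plane or centre of symmetry, so none is chiral.

2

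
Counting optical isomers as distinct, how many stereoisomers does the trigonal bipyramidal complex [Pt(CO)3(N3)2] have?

There are 3 geometric isomers: N3 both equatorial; N3 one axial, one equatorial; N3 both axial.
Each arrangement has an internal mirror plane or centre of symmetry, so none is chiral.

3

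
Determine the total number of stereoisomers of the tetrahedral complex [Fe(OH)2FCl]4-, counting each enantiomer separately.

In a tetrahedral complex all four positions are equivalent and every pair of ligands is adjacent — there is no cis/trans distinction.
Only one geometric arrangement is possible.

1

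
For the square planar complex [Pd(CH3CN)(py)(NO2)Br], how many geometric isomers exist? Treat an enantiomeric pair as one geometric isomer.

In a square planar complex each vertex has one trans partner and two cis neighbours.
The distinct arrangements are (3 in all): (Br/NO2 trans, CH3CN/py trans); (Br/py trans, CH3CN/NO2 trans); (Br/CH3CN trans, NO2/py trans).

3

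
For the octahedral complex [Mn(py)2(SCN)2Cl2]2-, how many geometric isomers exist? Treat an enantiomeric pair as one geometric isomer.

5

An octahedron has six vertices in three trans pairs; every non-trans pair is cis.
There are 5 geometric isomers: py trans, SCN trans, Cl trans; py cis, SCN cis, Cl trans; py trans, SCN cis, Cl cis; py cis, SCN cis, Cl cis (chiral); py cis, SCN trans, Cl cis.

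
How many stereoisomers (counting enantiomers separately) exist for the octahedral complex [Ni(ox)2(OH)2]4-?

3

In an octahedral complex each vertex has one trans partner and four cis neighbours.
Each ox is bidentate and must span two cis positions.
There are 2 geometric isomers: OH trans; OH cis (chiral).
One of these lacks any improper symmetry element and so occurs as an enantiomeric pair, giving 2 + 1 = 3 stereoisomers in total.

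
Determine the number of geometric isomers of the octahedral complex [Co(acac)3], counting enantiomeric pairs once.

The six octahedral sites form three mutually perpendicular trans pairs.
Each acac is bidentate and must span two cis positions.
Only one geometric arrangement is possible; it has no improper symmetry element, so it exists as a pair of enantiomers (2 stereoisomers).

1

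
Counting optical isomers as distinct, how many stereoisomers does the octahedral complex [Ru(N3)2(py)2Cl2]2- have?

6

An octahedron has six vertices in three trans pairs; every non-trans pair is cis.
There are 5 geometric isomers: N3 trans, py trans, Cl trans; N3 cis, py cis, Cl trans; N3 cis, py trans, Cl cis; N3 cis, py cis, Cl cis (chiral); N3 trans, py cis, Cl cis.
One of these lacks any improper symmetry element and so occurs as an enantiomeric pair, giving 5 + 1 = 6 stereoisomers in total.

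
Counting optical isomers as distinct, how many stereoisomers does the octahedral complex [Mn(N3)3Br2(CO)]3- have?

3

There are 3 geometric isomers: N3 mer, Br trans; N3 mer, Br cis; N3 fac, Br cis.
Each arrangement has an internal mirror plane or centre of symmetry, so none is chiral.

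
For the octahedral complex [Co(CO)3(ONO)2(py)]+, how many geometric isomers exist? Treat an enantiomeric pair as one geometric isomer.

3

An octahedron has six vertices in three trans pairs; every non-trans pair is cis.
Systematic placement gives 3 geometric isomers: CO mer, ONO cis; CO mer, ONO trans; CO fac, ONO cis.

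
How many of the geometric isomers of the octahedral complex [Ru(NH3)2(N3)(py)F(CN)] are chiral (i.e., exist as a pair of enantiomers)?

6

The six octahedral sites form three mutually perpendicular trans pairs.
Systematic enumeration (placing each ligand type in turn and discarding arrangements equivalent by rotation or reflection) gives 9 geometric isomers.
Of these, 6 lack any improper symmetry element and so occur as enantiomeric pairs, giving 9 + 6 = 15 stereoisomers in total.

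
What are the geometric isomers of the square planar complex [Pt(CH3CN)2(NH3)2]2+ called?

cis and trans

In a square planar complex each vertex has one trans partner and two cis neighbours.
Working through the distinct placements yields 2 geometric isomers: CH3CN cis; CH3CN trans.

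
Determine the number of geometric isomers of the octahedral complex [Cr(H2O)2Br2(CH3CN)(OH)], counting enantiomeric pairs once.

An octahedron has six vertices in three trans pairs; every non-trans pair is cis.
There are 6 geometric isomers: H2O cis, Br trans; H2O trans, Br trans; H2O cis, Br cis (3 arrangements, 2 chiral); H2O trans, Br cis.

6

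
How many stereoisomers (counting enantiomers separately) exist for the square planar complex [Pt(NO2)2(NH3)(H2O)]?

2

A square has two trans pairs of vertices; adjacent vertices are cis.
The distinct arrangements are (2 in all): NO2 cis; NO2 trans.
Each arrangement has an internal mirror plane or centre of symmetry, so none is chiral.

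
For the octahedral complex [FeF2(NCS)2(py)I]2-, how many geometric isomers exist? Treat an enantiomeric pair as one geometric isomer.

The distinct arrangements are (6 in all): F trans, NCS cis; F trans, NCS trans; F cis, NCS cis (3 arrangements, 2 chiral); F cis, NCS trans.

6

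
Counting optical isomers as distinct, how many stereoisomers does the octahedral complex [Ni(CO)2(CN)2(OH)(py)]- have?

8

The six octahedral sites form three mutually perpendicular trans pairs.
Working through the distinct placements yields 6 geometric isomers: CO trans, CN trans; CO cis, CN trans; CO cis, CN cis (3 arrangements, 2 chiral); CO trans, CN cis.
Of these, 2 lack any improper symmetry element and so occur as enantiomeric pairs, giving 6 + 2 = 8 stereoisomers in total.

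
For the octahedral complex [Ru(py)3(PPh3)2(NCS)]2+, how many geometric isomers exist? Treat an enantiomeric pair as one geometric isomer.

An octahedron has six vertices in three trans pairs; every non-trans pair is cis.
Systematic placement gives 3 geometric isomers: py mer, PPh3 cis; py mer, PPh3 trans; py fac, PPh3 cis.

3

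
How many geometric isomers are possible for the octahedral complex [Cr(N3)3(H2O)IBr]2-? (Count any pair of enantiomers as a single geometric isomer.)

4

In an octahedral complex each vertex has one trans partner and four cis neighbours.
Working through the distinct placements yields 4 geometric isomers: N3 mer (3 arrangements); N3 fac (chiral).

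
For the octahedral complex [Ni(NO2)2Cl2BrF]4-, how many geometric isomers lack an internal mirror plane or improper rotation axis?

2

The distinct arrangements are (6 in all): NO2 trans, Cl cis; NO2 cis, Cl cis (3 arrangements, 2 chiral); NO2 trans, Cl trans; NO2 cis, Cl trans.
Of these, 2 lack any improper symmetry element and so occur as enantiomeric pairs, giving 6 + 2 = 8 stereoisomers in total.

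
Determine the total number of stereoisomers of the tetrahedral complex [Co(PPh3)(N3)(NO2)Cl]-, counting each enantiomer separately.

In a tetrahedral complex all four positions are equivalent and every pair of ligands is adjacent — there is no cis/trans distinction.
Only one geometric arrangement is possible; it has no improper symmetry element, so it exists as a pair of enantiomers (2 stereoisomers).

2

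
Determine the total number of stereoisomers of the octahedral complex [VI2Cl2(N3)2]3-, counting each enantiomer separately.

6

Systematic placement gives 5 geometric isomers: I trans, Cl trans, N3 trans; I cis, Cl trans, N3 cis; I cis, Cl cis, N3 trans; I cis, Cl cis, N3 cis (chiral); I trans, Cl cis, N3 cis.
One of these lacks any improper symmetry element and so occurs as an enantiomeric pair, giving 5 + 1 = 6 stereoisomers in total.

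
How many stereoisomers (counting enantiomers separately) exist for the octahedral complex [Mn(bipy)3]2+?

2

The six octahedral sites form three mutually perpendicular trans pairs.
Each bipy is bidentate and must span two cis positions.
Only one geometric arrangement is possible; it has no improper symmetry element, so it exists as a pair of enantiomers (2 stereoisomers).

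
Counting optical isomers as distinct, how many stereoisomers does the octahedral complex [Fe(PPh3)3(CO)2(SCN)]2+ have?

3

The six octahedral sites form three mutually perpendicular trans pairs.
There are 3 geometric isomers: PPh3 mer, CO trans; PPh3 fac, CO cis; PPh3 mer, CO cis.
Each arrangement has an internal mirror plane or centre of symmetry, so none is chiral.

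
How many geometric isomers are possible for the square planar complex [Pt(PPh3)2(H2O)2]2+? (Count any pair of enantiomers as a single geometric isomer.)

A square has two trans pairs of vertices; adjacent vertices are cis.
The distinct arrangements are (2 in all): PPh3 cis; PPh3 trans.

2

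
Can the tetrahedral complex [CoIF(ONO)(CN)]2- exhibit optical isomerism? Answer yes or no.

yes

All four vertices of a tetrahedron are equivalent and mutually adjacent, so cis/trans isomerism cannot arise.
Only one geometric arrangement is possible; it has no improper symmetry element, so it exists as a pair of enantiomers (2 stereoisomers).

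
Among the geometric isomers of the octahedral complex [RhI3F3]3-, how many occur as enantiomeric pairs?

0

The six octahedral sites form three mutually perpendicular trans pairs.
There are 2 geometric isomers: I mer; I fac.
Each arrangement has an internal mirror plane or centre of symmetry, so none is chiral.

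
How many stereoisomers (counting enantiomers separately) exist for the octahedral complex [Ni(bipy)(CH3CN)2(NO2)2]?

In an octahedral complex each vertex has one trans partner and four cis neighbours.
Each bipy is bidentate and must span two cis positions.
There are 3 geometric isomers: CH3CN trans, NO2 cis; CH3CN cis, NO2 cis (chiral); CH3CN cis, NO2 trans.
One of these lacks any improper symmetry element and so occurs as an enantiomeric pair, giving 3 + 1 = 4 stereoisomers in total.

4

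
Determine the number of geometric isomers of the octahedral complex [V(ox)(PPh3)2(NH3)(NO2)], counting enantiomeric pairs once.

4

Each ox is bidentate and must span two cis positions.
The distinct arrangements are (4 in all): PPh3 cis (3 arrangements, 2 chiral); PPh3 trans.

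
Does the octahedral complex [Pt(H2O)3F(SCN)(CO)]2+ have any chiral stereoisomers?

The six octahedral sites form three mutually perpendicular trans pairs.
Working through the distinct placements yields 4 geometric isomers: H2O mer (3 arrangements); H2O fac (chiral).
One of these lacks any improper symmetry element and so occurs as an enantiomeric pair, giving 4 + 1 = 5 stereoisomers in total.

yes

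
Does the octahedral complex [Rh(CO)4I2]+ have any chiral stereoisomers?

In an octahedral complex each vertex has one trans partner and four cis neighbours.
Systematic placement gives 2 geometric isomers: I trans; I cis.
Each arrangement has an internal mirror plane or centre of symmetry, so none is chiral.

no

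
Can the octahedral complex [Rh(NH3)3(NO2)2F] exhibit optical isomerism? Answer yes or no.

An octahedron has six vertices in three trans pairs; every non-trans pair is cis.
The distinct arrangements are (3 in all): NH3 mer, NO2 trans; NH3 fac, NO2 cis; NH3 mer, NO2 cis.
Each arrangement has an internal mirror plane or centre of symmetry, so none is chiral.

no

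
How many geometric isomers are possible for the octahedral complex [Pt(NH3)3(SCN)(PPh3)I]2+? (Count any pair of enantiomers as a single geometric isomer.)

An octahedron has six vertices in three trans pairs; every non-trans pair is cis.
Systematic placement gives 4 geometric isomers: NH3 mer (3 arrangements); NH3 fac (chiral).

4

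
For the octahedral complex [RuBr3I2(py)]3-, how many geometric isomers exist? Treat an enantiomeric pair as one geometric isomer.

The distinct arrangements are (3 in all): Br mer, I cis; Br mer, I trans; Br fac, I cis.

3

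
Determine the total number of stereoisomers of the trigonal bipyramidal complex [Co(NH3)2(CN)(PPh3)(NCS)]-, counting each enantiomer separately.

In a trigonal bipyramid the two axial positions differ from the three equatorial ones.
Placing the ligands in turn and identifying arrangements related by rotation or reflection leaves 7 distinct geometric isomers.
Of these, 3 lack any improper symmetry element and so occur as enantiomeric pairs, giving 7 + 3 = 10 stereoisomers in total.

10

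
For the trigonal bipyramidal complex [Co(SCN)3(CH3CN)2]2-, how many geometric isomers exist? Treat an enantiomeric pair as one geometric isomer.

A trigonal bipyramid has two axial and three equatorial sites, which are chemically inequivalent.
Working through the distinct placements yields 3 geometric isomers: CH3CN both axial; CH3CN one axial, one equatorial; CH3CN both equatorial.

3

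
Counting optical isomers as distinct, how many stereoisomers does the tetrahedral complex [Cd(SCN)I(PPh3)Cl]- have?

Only one geometric arrangement is possible; it has no improper symmetry element, so it exists as a pair of enantiomers (2 stereoisomers).

2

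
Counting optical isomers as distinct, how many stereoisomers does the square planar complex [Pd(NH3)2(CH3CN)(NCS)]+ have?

In a square planar complex each vertex has one trans partner and two cis neighbours.
There are 2 geometric isomers: NH3 cis; NH3 trans.
Each arrangement has an internal mirror plane or centre of symmetry, so none is chiral.

2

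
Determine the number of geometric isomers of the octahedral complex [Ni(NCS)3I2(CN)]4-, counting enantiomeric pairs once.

Working through the distinct placements yields 3 geometric isomers: NCS mer, I cis; NCS mer, I trans; NCS fac, I cis.

3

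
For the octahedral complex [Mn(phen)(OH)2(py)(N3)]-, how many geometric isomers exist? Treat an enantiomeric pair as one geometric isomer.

4

The six octahedral sites form three mutually perpendicular trans pairs.
Each phen is bidentate and must span two cis positions.
Working through the distinct placements yields 4 geometric isomers: OH cis (3 arrangements, 2 chiral); OH trans.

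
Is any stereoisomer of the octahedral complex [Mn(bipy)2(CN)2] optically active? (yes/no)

yes

An octahedron has six vertices in three trans pairs; every non-trans pair is cis.
Each bipy is bidentate and must span two cis positions.
Working through the distinct placements yields 2 geometric isomers: CN trans; CN cis (chiral).
One of these lacks any improper symmetry element and so occurs as an enantiomeric pair, giving 2 + 1 = 3 stereoisomers in total.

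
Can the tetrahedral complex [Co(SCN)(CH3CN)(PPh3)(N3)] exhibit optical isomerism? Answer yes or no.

Only one geometric arrangement is possible; it has no improper symmetry element, so it exists as a pair of enantiomers (2 stereoisomers).

yes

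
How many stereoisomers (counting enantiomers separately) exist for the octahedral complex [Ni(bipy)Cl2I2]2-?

4

An octahedron has six vertices in three trans pairs; every non-trans pair is cis.
Each bipy is bidentate and must span two cis positions.
There are 3 geometric isomers: Cl trans, I cis; Cl cis, I cis (chiral); Cl cis, I trans.
One of these lacks any improper symmetry element and so occurs as an enantiomeric pair, giving 3 + 1 = 4 stereoisomers in total.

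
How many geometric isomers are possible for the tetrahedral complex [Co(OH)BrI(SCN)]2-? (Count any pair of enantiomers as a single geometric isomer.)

In a tetrahedral complex all four positions are equivalent and every pair of ligands is adjacent — there is no cis/trans distinction.
Only one geometric arrangement is possible; it has no improper symmetry element, so it exists as a pair of enantiomers (2 stereoisomers).

1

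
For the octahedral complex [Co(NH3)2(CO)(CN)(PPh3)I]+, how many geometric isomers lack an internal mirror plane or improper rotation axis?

6

In an octahedral complex each vertex has one trans partner and four cis neighbours.
Exhaustive case analysis gives 9 geometric isomers.
Of these, 6 lack any improper symmetry element and so occur as enantiomeric pairs, giving 9 + 6 = 15 stereoisomers in total.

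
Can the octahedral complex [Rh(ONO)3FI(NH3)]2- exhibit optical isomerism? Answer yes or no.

yes

In an octahedral complex each vertex has one trans partner and four cis neighbours.
Systematic placement gives 4 geometric isomers: ONO mer (3 arrangements); ONO fac (chiral).
One of these lacks any improper symmetry element and so occurs as an enantiomeric pair, giving 4 + 1 = 5 stereoisomers in total.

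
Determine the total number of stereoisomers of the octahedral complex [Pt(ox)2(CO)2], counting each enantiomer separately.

Each ox is bidentate and must span two cis positions.
Systematic placement gives 2 geometric isomers: CO trans; CO cis (chiral).
One of these lacks any improper symmetry element and so occurs as an enantiomeric pair, giving 2 + 1 = 3 stereoisomers in total.

3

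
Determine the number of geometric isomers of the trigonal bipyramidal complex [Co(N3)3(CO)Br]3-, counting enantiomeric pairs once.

4

A trigonal bipyramid has two axial and three equatorial sites, which are chemically inequivalent.
Working through the distinct placements yields 4 geometric isomers: CO axial, Br axial; CO equatorial, Br axial; CO axial, Br equatorial; CO equatorial, Br equatorial.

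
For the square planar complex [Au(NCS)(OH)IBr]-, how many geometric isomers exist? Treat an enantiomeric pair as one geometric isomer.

A square has two trans pairs of vertices; adjacent vertices are cis.
There are 3 geometric isomers: (Br/NCS trans, I/OH trans); (Br/OH trans, I/NCS trans); (Br/I trans, NCS/OH trans).

3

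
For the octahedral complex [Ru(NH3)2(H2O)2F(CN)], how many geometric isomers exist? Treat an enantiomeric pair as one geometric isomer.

6

In an octahedral complex each vertex has one trans partner and four cis neighbours.
Working through the distinct placements yields 6 geometric isomers: NH3 trans, H2O trans; NH3 cis, H2O cis (3 arrangements, 2 chiral); NH3 trans, H2O cis; NH3 cis, H2O trans.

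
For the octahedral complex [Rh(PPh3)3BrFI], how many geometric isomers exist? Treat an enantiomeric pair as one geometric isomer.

An octahedron has six vertices in three trans pairs; every non-trans pair is cis.
Systematic placement gives 4 geometric isomers: PPh3 mer (3 arrangements); PPh3 fac (chiral).

4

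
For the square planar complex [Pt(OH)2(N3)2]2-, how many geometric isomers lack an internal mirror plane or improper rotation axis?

0

Working through the distinct placements yields 2 geometric isomers: OH cis; OH trans.
Each arrangement has an internal mirror plane or centre of symmetry, so none is chiral.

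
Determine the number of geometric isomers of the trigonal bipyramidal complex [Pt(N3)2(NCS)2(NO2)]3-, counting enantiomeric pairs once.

5

A trigonal bipyramid has two axial and three equatorial sites, which are chemically inequivalent.
Exhaustive case analysis gives 5 geometric isomers.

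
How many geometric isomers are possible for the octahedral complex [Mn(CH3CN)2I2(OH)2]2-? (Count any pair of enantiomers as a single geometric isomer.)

5

In an octahedral complex each vertex has one trans partner and four cis neighbours.
There are 5 geometric isomers: CH3CN trans, I trans, OH trans; CH3CN trans, I cis, OH cis; CH3CN cis, I cis, OH trans; CH3CN cis, I cis, OH cis (chiral); CH3CN cis, I trans, OH cis.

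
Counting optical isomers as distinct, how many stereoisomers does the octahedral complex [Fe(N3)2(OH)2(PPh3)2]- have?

There are 5 geometric isomers: N3 trans, OH trans, PPh3 trans; N3 trans, OH cis, PPh3 cis; N3 cis, OH cis, PPh3 trans; N3 cis, OH cis, PPh3 cis (chiral); N3 cis, OH trans, PPh3 cis.
One of these lacks any improper symmetry element and so occurs as an enantiomeric pair, giving 5 + 1 = 6 stereoisomers in total.

6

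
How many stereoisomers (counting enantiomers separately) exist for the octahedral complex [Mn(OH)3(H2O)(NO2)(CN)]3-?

5

An octahedron has six vertices in three trans pairs; every non-trans pair is cis.
There are 4 geometric isomers: OH mer (3 arrangements); OH fac (chiral).
One of these lacks any improper symmetry element and so occurs as an enantiomeric pair, giving 4 + 1 = 5 stereoisomers in total.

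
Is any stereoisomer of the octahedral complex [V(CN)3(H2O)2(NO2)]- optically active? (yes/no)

no

There are 3 geometric isomers: CN mer, H2O cis; CN mer, H2O trans; CN fac, H2O cis.
Each arrangement has an internal mirror plane or centre of symmetry, so none is chiral.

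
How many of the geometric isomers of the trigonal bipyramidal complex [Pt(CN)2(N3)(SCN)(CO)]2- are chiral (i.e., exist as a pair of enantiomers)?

3

Systematic enumeration (placing each ligand type in turn and discarding arrangements equivalent by rotation or reflection) gives 7 geometric isomers.
Of these, 3 lack any improper symmetry element and so occur as enantiomeric pairs, giving 7 + 3 = 10 stereoisomers in total.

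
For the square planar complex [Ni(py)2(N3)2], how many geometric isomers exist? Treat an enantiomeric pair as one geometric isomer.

A square has two trans pairs of vertices; adjacent vertices are cis.
The distinct arrangements are (2 in all): py cis; py trans.

2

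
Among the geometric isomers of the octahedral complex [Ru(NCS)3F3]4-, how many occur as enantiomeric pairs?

0

The six octahedral sites form three mutually perpendicular trans pairs.
Systematic placement gives 2 geometric isomers: NCS mer; NCS fac.
Each arrangement has an internal mirror plane or centre of symmetry, so none is chiral.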